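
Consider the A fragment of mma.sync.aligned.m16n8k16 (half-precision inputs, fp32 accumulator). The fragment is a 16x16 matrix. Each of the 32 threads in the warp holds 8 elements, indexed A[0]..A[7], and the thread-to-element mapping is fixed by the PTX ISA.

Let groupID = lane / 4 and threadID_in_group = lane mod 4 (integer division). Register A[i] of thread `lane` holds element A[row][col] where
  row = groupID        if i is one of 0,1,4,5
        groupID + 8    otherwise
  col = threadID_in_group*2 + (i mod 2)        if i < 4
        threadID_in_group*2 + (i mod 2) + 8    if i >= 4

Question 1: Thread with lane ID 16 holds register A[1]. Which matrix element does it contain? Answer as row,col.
L=16=>grp=16>>2=4, tig=16&3=0
[1]=>row 4+0=4  col 0·2+1+0=1

4,1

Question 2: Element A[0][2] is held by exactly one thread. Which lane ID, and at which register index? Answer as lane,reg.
1,0

r=0⇒gr=0,Rb=0  c=2⇒Cb=0,th=1,odd=0
L=0*4+1=1  i=0*4+0*2+0=0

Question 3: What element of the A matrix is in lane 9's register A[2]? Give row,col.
9: g=2,t=1
[2] (2+8,1*2+0+0) = (10,2)

10,2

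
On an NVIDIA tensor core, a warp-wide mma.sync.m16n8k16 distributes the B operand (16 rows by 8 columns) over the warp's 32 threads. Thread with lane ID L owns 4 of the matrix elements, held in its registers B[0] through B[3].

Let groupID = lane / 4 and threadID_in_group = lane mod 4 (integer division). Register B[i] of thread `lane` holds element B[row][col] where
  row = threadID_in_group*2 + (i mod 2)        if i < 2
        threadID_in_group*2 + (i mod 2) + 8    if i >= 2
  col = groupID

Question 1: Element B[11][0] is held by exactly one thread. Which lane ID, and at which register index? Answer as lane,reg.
1,3

c=0→G=0  r=11→rhi=1,T=1,p=1
L=0*4+1=1  i=1*2+1=3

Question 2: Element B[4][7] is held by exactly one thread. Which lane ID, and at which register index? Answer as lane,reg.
c=7⇒gr=7  r=4⇒Rb=0,th=2,odd=0
L=7*4+2=30  i=0*2+0=0

30,0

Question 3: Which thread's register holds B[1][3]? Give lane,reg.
12,1

c=3->g=3  r=1->rb=0,t=0,b0=1
L=3*4+0=12  i=0*2+1=1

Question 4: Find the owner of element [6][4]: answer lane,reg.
c=4->g=4  r=6->rb=0,t=3,b0=0
L=4*4+3=19  i=0*2+0=0

19,0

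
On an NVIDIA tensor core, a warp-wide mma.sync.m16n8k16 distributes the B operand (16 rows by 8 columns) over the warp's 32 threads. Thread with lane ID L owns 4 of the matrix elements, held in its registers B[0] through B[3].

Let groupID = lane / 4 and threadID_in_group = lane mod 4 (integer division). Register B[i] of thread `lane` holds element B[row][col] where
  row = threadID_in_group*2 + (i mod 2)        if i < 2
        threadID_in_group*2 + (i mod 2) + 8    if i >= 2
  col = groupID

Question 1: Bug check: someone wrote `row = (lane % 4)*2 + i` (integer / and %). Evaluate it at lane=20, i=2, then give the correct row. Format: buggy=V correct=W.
buggy=2 correct=8

`(lane % 4)*2 + i`[20,2]⇒2
20: gr=5,th=0
[2] (0*2+0+8,5) = (8,5)
row: 2 vs 8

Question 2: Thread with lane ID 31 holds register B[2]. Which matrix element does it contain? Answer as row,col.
14,7

L=31→G=31>>2=7, T=31&3=3
[2]→row 3·2+0+8=14  col G=7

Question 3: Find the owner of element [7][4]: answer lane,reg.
c=4→G=4  r=7→rhi=0,T=3,p=1
L=4*4+3=19  i=0*2+1=1

19,1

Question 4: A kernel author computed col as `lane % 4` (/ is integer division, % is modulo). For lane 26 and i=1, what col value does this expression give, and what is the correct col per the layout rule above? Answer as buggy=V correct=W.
`lane % 4`[26,1]->2
L=26->g=26>>2=6, t=26&3=2
[1]->row 2·2+1+0=5  col g=6
col: 2 vs 6

buggy=2 correct=6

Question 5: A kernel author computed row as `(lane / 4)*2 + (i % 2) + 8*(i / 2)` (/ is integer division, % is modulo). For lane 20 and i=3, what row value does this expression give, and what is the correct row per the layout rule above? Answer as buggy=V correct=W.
buggy=19 correct=9

`(lane / 4)*2 + (i % 2) + 8*(i / 2)`[20,3]→19
L=20→G=20>>2=5, T=20&3=0
[3]→row 0·2+1+8=9  col G=5
row: 19 vs 9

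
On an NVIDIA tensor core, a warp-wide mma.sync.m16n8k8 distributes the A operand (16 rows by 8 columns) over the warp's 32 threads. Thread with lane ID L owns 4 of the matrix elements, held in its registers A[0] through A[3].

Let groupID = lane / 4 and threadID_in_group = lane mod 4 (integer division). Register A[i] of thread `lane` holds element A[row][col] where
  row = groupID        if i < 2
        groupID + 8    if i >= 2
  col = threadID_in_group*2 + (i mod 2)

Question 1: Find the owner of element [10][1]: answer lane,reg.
8,3

r: 10->gid=2,r8=1  c: 1->tid=0,i&1=1
L=2*4+0=8  i=1*2+1=3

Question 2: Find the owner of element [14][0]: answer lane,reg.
24,2

r:14=>grp=6,rB=1  c:0=>tig=0,lo=0
L=6*4+0=24  i=1*2+0=2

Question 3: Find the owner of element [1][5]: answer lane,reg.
6,1

r=1→G=1,rhi=0  c=5→T=2,p=1
L=1*4+2=6  i=0*2+1=1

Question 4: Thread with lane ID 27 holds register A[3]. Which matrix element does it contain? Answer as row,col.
lane 27: grp=6 (27/4), tig=3 (27%4)
i=3: r=6+8=14, c=3*2+1=7

14,7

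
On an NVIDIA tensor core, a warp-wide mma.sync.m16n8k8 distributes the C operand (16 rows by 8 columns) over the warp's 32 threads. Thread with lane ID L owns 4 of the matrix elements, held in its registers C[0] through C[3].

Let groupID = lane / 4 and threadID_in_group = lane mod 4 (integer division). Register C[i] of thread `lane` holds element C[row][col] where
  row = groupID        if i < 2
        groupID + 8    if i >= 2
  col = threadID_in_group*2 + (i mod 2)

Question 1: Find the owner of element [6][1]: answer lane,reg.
r=6⇒gr=6,Rb=0  c=1⇒th=0,odd=1
L=6*4+0=24  i=0*2+1=1

24,1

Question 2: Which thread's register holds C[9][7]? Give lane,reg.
7,3

r=9->g=1,rb=1  c=7->t=3,b0=1
L=1*4+3=7  i=1*2+1=3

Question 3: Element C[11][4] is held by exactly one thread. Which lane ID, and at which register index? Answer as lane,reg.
14,2

r=11⇒gr=3,Rb=1  c=4⇒th=2,odd=0
L=3*4+2=14  i=1*2+0=2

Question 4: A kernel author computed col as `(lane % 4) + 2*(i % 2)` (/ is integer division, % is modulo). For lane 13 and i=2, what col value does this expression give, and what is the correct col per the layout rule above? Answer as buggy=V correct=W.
buggy=1 correct=2

`(lane % 4) + 2*(i % 2)`[13,2]→1
L=13→G=13>>2=3, T=13&3=1
[2]→row 3+8=11  col 1·2+0=2
col: 1 vs 2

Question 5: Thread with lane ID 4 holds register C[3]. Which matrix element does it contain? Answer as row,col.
9,1

L=4->gid=4>>2=1, tid=4&3=0
[3]->row 1+8=9  col 0·2+1=1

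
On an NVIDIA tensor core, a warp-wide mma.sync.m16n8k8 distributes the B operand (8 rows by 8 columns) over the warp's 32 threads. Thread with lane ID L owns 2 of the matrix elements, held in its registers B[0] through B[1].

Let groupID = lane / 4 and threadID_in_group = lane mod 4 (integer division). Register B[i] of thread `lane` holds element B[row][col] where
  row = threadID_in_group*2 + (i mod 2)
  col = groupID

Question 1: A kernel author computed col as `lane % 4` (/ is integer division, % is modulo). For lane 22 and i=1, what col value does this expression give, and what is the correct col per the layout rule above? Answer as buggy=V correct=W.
buggy=2 correct=5

`lane % 4`[22,1]⇒2
22: gr=5,th=2
[1] (2*2+1,5) = (5,5)
col: 2 vs 5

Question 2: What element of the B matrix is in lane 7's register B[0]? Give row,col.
6,1

lane 7->7/4=1, 7 mod 4=3
i=0  r:2·3+0->6  c:1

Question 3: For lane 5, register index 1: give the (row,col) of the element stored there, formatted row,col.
L=5→G=5>>2=1, T=5&3=1
[1]→row 1·2+1=3  col G=1

3,1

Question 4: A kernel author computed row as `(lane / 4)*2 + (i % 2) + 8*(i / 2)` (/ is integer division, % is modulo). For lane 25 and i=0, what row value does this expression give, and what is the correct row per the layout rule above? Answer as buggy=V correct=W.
`(lane / 4)*2 + (i % 2) + 8*(i / 2)`[25,0]⇒12
lane 25: gr=6 (25/4), th=1 (25%4)
i=0: r=1*2+0=2, c=gr=6
row: 12 vs 2

buggy=12 correct=2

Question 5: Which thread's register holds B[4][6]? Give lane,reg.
26,0

c: 6->gid=6  r: 4->tid=2,i&1=0
L=6*4+2=26  i=0=0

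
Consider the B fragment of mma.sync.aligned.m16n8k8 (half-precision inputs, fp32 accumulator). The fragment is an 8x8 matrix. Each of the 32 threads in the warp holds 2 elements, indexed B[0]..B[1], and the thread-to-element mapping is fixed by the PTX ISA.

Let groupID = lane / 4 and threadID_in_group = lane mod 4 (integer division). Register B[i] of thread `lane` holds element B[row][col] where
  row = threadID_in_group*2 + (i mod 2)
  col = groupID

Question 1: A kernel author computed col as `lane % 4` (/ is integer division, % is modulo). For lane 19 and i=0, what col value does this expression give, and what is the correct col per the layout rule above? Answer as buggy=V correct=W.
buggy=3 correct=4

`lane % 4`[19,0]→3
lane 19→19/4=4, 19 mod 4=3
i=0  r:2·3+0→6  c:4
col: 3 vs 4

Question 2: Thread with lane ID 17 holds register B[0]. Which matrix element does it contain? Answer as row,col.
L=17->g=17>>2=4, t=17&3=1
[0]->row 1·2+0=2  col g=4

2,4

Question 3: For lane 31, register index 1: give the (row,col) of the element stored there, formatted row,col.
7,7

L=31⇒gr=31>>2=7, th=31&3=3
[1]⇒row 3·2+1=7  col gr=7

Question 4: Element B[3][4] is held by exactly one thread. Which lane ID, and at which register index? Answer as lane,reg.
c:4=>grp=4  r:3=>tig=1,lo=1
L=4*4+1=17  i=1=1

17,1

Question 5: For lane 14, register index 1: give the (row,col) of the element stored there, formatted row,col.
5,3

14: G=3,T=2
[1] (2*2+1,3) = (5,3)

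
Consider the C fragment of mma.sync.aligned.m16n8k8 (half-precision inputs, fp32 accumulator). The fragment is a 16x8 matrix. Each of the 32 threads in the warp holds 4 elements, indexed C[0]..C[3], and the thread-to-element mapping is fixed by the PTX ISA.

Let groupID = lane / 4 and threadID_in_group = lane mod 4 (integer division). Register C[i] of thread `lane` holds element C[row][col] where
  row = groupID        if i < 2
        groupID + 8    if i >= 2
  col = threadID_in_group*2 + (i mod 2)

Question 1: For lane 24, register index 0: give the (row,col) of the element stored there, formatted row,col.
6,0

lane 24: G=6 (24/4), T=0 (24%4)
i=0: r=6+0=6, c=0*2+0=0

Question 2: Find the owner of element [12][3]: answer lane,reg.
17,3

r=12->g=4,rb=1  c=3->t=1,b0=1
L=4*4+1=17  i=1*2+1=3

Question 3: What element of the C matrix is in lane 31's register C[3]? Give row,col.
15,7

31: gid=7,tid=3
[3] (7+8,3*2+1) = (15,7)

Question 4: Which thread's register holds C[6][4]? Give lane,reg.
26,0

r:6=>grp=6,rB=0  c:4=>tig=2,lo=0
L=6*4+2=26  i=0*2+0=0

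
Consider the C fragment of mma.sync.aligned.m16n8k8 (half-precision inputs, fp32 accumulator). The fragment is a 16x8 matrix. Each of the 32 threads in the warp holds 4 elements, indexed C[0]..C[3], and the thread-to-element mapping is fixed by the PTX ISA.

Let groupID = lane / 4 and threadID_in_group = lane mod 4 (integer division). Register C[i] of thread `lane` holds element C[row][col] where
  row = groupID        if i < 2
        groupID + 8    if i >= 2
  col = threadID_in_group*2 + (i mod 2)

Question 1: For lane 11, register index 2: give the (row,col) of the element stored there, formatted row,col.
10,6

11: G=2,T=3
[2] (2+8,3*2+0) = (10,6)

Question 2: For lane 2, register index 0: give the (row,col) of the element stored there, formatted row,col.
0,4

lane 2->2/4=0, 2 mod 4=2
i=0  r:0+0->0  c:2·2+0->4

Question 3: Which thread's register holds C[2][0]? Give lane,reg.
8,0

r=2⇒gr=2,Rb=0  c=0⇒th=0,odd=0
L=2*4+0=8  i=0*2+0=0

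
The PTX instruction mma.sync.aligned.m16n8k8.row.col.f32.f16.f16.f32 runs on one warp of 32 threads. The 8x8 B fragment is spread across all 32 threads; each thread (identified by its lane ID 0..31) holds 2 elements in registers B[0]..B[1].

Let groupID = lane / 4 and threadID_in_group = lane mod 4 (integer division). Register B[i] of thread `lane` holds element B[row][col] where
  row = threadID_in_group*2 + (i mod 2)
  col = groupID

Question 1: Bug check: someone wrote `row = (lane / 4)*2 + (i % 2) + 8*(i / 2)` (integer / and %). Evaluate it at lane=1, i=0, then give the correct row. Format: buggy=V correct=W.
buggy=0 correct=2

`(lane / 4)*2 + (i % 2) + 8*(i / 2)`[1,0]=>0
1: grp=0,tig=1
[0] (1*2+0,0) = (2,0)
row: 0 vs 2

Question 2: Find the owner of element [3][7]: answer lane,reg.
c:7=>grp=7  r:3=>tig=1,lo=1
L=7*4+1=29  i=1=1

29,1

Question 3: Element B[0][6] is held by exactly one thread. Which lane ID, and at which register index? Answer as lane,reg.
c=6->g=6  r=0->t=0,b0=0
L=6*4+0=24  i=0=0

24,0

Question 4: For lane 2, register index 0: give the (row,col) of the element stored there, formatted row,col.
lane 2->2/4=0, 2 mod 4=2
i=0  r:2·2+0->4  c:0

4,0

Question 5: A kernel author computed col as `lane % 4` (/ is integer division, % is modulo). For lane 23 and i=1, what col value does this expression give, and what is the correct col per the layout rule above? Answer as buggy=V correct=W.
`lane % 4`[23,1]->3
L=23->gid=23>>2=5, tid=23&3=3
[1]->row 3·2+1=7  col gid=5
col: 3 vs 5

buggy=3 correct=5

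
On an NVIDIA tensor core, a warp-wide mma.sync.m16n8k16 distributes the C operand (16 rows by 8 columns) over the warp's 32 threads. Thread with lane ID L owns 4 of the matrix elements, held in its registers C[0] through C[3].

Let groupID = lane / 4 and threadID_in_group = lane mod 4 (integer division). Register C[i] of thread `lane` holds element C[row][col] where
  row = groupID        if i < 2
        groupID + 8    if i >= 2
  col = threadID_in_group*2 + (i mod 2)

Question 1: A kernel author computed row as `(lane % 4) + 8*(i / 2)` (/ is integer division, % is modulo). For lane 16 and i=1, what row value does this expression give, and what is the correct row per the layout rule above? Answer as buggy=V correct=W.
buggy=0 correct=4

`(lane % 4) + 8*(i / 2)`[16,1]⇒0
L=16⇒gr=16>>2=4, th=16&3=0
[1]⇒row 4+0=4  col 0·2+1=1
row: 0 vs 4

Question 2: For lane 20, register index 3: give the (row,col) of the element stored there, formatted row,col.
13,1

20: G=5,T=0
[3] (5+8,0*2+1) = (13,1)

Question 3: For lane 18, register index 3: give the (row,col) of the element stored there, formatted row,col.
12,5

lane 18⇒18/4=4, 18 mod 4=2
i=3  r:4+8⇒12  c:2·2+1⇒5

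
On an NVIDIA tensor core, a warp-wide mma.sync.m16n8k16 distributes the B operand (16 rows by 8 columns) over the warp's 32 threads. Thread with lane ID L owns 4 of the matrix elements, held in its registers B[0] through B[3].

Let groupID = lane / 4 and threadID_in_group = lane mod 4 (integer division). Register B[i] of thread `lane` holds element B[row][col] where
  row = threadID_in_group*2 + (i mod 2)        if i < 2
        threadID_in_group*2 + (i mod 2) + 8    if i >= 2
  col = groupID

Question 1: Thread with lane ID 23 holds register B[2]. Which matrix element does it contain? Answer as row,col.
14,5

23: g=5,t=3
[2] (3*2+0+8,5) = (14,5)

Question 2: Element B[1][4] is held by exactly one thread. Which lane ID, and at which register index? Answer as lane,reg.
16,1

c: 4->gid=4  r: 1->r8=0,tid=0,i&1=1
L=4*4+0=16  i=0*2+1=1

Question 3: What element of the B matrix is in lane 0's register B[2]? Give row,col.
8,0

lane 0: gr=0 (0/4), th=0 (0%4)
i=2: r=0*2+0+8=8, c=gr=0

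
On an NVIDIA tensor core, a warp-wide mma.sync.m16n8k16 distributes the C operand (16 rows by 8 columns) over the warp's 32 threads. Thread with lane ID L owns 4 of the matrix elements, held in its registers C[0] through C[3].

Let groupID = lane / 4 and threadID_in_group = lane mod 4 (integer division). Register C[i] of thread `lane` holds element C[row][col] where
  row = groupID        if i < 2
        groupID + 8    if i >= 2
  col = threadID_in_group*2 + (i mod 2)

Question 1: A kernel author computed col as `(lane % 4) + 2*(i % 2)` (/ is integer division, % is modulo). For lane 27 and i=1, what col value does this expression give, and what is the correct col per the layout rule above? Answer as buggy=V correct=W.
buggy=5 correct=7

`(lane % 4) + 2*(i % 2)`[27,1]->5
lane 27: gid=6 (27/4), tid=3 (27%4)
i=1: r=6+0=6, c=3*2+1=7
col: 5 vs 7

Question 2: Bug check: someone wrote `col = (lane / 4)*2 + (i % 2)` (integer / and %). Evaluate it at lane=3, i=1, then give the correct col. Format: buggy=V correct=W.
`(lane / 4)*2 + (i % 2)`[3,1]→1
lane 3: G=0 (3/4), T=3 (3%4)
i=1: r=0+0=0, c=3*2+1=7
col: 1 vs 7

buggy=1 correct=7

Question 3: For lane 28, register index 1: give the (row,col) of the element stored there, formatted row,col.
7,1

28: g=7,t=0
[1] (7+0,0*2+1) = (7,1)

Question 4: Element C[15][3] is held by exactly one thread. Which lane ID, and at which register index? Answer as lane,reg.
29,3

r:15=>grp=7,rB=1  c:3=>tig=1,lo=1
L=7*4+1=29  i=1*2+1=3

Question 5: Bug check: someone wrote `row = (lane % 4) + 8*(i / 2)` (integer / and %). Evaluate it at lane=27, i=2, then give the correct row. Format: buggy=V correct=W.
buggy=11 correct=14

`(lane % 4) + 8*(i / 2)`[27,2]->11
27: g=6,t=3
[2] (6+8,3*2+0) = (14,6)
row: 11 vs 14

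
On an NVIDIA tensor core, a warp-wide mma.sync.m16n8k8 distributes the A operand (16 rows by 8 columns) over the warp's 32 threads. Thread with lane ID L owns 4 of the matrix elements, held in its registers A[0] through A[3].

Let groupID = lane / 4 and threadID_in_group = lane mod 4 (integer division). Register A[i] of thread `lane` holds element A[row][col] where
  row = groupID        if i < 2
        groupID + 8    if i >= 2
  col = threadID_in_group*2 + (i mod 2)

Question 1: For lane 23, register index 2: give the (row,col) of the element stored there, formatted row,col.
13,6

lane 23→23/4=5, 23 mod 4=3
i=2  r:5+8→13  c:2·3+0→6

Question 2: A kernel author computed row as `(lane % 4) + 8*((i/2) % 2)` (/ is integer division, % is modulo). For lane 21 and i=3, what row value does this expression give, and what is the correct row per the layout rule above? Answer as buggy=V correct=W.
`(lane % 4) + 8*((i/2) % 2)`[21,3]=>9
L=21=>grp=21>>2=5, tig=21&3=1
[3]=>row 5+8=13  col 1·2+1=3
row: 9 vs 13

buggy=9 correct=13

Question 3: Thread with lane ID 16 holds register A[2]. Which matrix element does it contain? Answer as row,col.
L=16->g=16>>2=4, t=16&3=0
[2]->row 4+8=12  col 0·2+0=0

12,0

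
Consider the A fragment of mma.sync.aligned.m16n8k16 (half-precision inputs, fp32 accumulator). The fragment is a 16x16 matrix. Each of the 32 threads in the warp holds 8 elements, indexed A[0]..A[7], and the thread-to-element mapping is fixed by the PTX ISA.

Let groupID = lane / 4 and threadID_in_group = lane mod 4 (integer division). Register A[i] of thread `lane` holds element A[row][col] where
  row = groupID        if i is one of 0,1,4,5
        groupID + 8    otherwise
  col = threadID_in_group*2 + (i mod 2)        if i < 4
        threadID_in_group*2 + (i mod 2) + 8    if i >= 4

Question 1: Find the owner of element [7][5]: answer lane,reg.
30,1

r=7→G=7,rhi=0  c=5→chi=0,T=2,p=1
L=7*4+2=30  i=0*4+0*2+1=1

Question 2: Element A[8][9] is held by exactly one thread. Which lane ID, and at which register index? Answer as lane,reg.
0,7

r=8⇒gr=0,Rb=1  c=9⇒Cb=1,th=0,odd=1
L=0*4+0=0  i=1*4+1*2+1=7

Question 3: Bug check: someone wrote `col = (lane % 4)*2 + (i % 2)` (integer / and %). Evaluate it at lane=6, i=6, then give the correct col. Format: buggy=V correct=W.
`(lane % 4)*2 + (i % 2)`[6,6]->4
lane 6: gid=1 (6/4), tid=2 (6%4)
i=6: r=1+8=9, c=2*2+0+8=12
col: 4 vs 12

buggy=4 correct=12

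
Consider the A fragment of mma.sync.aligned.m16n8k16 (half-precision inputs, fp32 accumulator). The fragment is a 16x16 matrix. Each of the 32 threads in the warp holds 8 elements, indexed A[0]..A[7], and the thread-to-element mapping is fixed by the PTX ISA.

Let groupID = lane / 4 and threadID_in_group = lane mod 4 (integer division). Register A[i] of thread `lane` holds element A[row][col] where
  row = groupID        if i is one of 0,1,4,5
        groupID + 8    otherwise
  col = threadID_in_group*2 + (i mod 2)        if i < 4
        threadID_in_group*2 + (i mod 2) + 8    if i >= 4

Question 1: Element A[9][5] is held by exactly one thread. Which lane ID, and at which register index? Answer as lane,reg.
6,3

r:9=>grp=1,rB=1  c:5=>cB=0,tig=2,lo=1
L=1*4+2=6  i=0*4+1*2+1=3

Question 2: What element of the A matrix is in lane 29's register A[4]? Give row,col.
lane 29: grp=7 (29/4), tig=1 (29%4)
i=4: r=7+0=7, c=1*2+0+8=10

7,10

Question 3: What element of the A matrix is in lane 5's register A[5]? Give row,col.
5: g=1,t=1
[5] (1+0,1*2+1+8) = (1,11)

1,11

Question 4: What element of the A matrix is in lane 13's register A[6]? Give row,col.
11,10

13: G=3,T=1
[6] (3+8,1*2+0+8) = (11,10)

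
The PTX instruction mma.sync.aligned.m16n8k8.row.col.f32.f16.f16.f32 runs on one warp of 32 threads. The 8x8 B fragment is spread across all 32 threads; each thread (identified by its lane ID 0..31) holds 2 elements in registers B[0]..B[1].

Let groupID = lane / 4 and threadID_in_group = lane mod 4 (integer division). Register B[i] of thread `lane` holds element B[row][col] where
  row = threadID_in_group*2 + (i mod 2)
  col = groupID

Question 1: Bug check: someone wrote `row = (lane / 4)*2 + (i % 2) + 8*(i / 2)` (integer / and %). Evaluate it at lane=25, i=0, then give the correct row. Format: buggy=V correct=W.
`(lane / 4)*2 + (i % 2) + 8*(i / 2)`[25,0]->12
L=25->g=25>>2=6, t=25&3=1
[0]->row 1·2+0=2  col g=6
row: 12 vs 2

buggy=12 correct=2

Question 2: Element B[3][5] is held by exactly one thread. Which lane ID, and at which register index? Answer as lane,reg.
21,1

c=5⇒gr=5  r=3⇒th=1,odd=1
L=5*4+1=21  i=1=1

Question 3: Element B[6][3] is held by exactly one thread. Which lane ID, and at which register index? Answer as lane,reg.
15,0

c:3=>grp=3  r:6=>tig=3,lo=0
L=3*4+3=15  i=0=0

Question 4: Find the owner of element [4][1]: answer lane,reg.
c:1=>grp=1  r:4=>tig=2,lo=0
L=1*4+2=6  i=0=0

6,0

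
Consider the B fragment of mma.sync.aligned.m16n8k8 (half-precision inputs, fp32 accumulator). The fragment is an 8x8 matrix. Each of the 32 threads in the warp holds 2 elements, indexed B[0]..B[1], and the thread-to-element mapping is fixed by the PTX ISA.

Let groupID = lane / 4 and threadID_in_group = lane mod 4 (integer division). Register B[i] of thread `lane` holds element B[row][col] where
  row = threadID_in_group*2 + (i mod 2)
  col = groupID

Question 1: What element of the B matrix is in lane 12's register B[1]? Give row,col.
12: g=3,t=0
[1] (0*2+1,3) = (1,3)

1,3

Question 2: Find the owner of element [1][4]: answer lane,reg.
c=4⇒gr=4  r=1⇒th=0,odd=1
L=4*4+0=16  i=1=1

16,1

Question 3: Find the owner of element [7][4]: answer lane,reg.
19,1

c: 4->gid=4  r: 7->tid=3,i&1=1
L=4*4+3=19  i=1=1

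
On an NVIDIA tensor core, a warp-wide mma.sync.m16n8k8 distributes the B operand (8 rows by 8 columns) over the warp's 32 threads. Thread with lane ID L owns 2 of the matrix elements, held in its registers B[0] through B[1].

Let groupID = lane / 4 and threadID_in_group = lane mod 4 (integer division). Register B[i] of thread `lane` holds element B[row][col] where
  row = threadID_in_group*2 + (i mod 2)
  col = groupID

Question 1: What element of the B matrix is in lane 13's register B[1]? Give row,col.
lane 13→13/4=3, 13 mod 4=1
i=1  r:2·1+1→3  c:3

3,3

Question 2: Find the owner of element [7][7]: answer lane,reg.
c=7⇒gr=7  r=7⇒th=3,odd=1
L=7*4+3=31  i=1=1

31,1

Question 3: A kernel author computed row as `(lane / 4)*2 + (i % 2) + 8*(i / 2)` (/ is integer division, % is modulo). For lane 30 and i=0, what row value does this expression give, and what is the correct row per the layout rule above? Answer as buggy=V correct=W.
`(lane / 4)*2 + (i % 2) + 8*(i / 2)`[30,0]=>14
lane 30=>30/4=7, 30 mod 4=2
i=0  r:2·2+0=>4  c:7
row: 14 vs 4

buggy=14 correct=4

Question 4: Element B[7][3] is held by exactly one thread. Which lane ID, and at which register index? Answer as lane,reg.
15,1

c: 3->gid=3  r: 7->tid=3,i&1=1
L=3*4+3=15  i=1=1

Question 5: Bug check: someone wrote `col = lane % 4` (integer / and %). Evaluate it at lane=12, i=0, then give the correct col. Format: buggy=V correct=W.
`lane % 4`[12,0]->0
L=12->g=12>>2=3, t=12&3=0
[0]->row 0·2+0=0  col g=3
col: 0 vs 3

buggy=0 correct=3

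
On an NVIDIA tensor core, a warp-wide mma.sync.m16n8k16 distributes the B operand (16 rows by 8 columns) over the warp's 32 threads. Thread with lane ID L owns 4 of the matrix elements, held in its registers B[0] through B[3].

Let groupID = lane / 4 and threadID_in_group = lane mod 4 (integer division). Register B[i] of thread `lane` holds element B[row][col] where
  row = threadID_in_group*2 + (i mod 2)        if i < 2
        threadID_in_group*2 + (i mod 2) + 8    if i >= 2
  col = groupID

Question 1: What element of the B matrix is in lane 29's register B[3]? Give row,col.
11,7

29: G=7,T=1
[3] (1*2+1+8,7) = (11,7)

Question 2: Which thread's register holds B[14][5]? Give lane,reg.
23,2

c: 5->gid=5  r: 14->r8=1,tid=3,i&1=0
L=5*4+3=23  i=1*2+0=2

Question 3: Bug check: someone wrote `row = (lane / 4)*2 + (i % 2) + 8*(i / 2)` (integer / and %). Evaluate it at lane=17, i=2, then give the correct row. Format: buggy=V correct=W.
buggy=16 correct=10

`(lane / 4)*2 + (i % 2) + 8*(i / 2)`[17,2]⇒16
L=17⇒gr=17>>2=4, th=17&3=1
[2]⇒row 1·2+0+8=10  col gr=4
row: 16 vs 10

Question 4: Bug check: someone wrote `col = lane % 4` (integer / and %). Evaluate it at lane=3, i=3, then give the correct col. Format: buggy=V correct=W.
buggy=3 correct=0

`lane % 4`[3,3]→3
lane 3→3/4=0, 3 mod 4=3
i=3  r:2·3+1+8→15  c:0
col: 3 vs 0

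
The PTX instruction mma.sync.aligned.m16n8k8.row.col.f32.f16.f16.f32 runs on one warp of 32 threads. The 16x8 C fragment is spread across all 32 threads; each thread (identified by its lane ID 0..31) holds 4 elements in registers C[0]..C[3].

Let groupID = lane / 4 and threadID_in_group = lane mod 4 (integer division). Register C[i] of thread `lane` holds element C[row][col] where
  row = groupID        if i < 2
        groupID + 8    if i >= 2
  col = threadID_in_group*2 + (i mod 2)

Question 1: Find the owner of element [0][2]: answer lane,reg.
1,0

r=0→G=0,rhi=0  c=2→T=1,p=0
L=0*4+1=1  i=0*2+0=0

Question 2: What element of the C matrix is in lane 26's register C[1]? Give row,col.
lane 26=>26/4=6, 26 mod 4=2
i=1  r:6+0=>6  c:2·2+1=>5

6,5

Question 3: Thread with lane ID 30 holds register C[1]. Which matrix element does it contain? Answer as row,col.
L=30⇒gr=30>>2=7, th=30&3=2
[1]⇒row 7+0=7  col 2·2+1=5

7,5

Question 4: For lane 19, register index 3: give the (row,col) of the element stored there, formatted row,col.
12,7

19: g=4,t=3
[3] (4+8,3*2+1) = (12,7)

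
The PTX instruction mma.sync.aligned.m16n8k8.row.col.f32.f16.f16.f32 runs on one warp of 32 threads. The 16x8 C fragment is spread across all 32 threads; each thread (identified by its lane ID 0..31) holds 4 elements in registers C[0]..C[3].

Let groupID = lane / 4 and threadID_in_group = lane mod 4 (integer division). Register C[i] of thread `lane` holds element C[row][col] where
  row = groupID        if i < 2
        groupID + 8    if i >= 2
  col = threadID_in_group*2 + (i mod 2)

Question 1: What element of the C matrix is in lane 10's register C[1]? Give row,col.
L=10→G=10>>2=2, T=10&3=2
[1]→row 2+0=2  col 2·2+1=5

2,5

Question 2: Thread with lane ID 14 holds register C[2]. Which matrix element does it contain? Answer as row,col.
11,4

L=14⇒gr=14>>2=3, th=14&3=2
[2]⇒row 3+8=11  col 2·2+0=4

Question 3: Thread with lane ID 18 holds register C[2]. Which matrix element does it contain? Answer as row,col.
12,4

lane 18→18/4=4, 18 mod 4=2
i=2  r:4+8→12  c:2·2+0→4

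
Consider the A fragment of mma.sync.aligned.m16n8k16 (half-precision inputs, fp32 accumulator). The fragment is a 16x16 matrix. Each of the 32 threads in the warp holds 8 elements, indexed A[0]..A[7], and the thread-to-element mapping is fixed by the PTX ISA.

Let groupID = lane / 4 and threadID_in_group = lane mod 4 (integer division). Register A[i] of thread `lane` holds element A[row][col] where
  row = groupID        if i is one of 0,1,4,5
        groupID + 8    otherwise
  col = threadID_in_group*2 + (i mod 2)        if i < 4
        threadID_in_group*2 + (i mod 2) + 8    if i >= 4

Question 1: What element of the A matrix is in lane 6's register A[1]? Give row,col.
1,5

lane 6: gr=1 (6/4), th=2 (6%4)
i=1: r=1+0=1, c=2*2+1+0=5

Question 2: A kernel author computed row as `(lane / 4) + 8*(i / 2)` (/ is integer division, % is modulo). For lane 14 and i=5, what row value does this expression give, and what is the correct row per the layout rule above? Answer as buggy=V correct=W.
`(lane / 4) + 8*(i / 2)`[14,5]->19
lane 14: g=3 (14/4), t=2 (14%4)
i=5: r=3+0=3, c=2*2+1+8=13
row: 19 vs 3

buggy=19 correct=3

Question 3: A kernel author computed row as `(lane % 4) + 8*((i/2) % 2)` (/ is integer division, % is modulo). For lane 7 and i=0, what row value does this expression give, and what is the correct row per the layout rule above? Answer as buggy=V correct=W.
buggy=3 correct=1

`(lane % 4) + 8*((i/2) % 2)`[7,0]→3
7: G=1,T=3
[0] (1+0,3*2+0+0) = (1,6)
row: 3 vs 1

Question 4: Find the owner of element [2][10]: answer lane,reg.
9,4

r=2→G=2,rhi=0  c=10→chi=1,T=1,p=0
L=2*4+1=9  i=1*4+0*2+0=4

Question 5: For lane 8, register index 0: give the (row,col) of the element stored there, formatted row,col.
2,0

lane 8: grp=2 (8/4), tig=0 (8%4)
i=0: r=2+0=2, c=0*2+0+0=0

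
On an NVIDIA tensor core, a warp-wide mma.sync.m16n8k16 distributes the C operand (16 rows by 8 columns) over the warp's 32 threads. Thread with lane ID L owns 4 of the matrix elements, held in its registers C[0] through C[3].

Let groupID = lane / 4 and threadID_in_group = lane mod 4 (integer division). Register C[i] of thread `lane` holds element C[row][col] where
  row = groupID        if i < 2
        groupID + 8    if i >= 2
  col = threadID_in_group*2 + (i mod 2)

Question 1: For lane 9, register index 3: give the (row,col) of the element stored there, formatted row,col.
lane 9->9/4=2, 9 mod 4=1
i=3  r:2+8->10  c:2·1+1->3

10,3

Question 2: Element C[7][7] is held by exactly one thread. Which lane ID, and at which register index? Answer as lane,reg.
r: 7->gid=7,r8=0  c: 7->tid=3,i&1=1
L=7*4+3=31  i=0*2+1=1

31,1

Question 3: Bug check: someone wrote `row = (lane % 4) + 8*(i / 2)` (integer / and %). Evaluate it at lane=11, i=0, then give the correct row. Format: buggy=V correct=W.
buggy=3 correct=2

`(lane % 4) + 8*(i / 2)`[11,0]=>3
lane 11: grp=2 (11/4), tig=3 (11%4)
i=0: r=2+0=2, c=3*2+0=6
row: 3 vs 2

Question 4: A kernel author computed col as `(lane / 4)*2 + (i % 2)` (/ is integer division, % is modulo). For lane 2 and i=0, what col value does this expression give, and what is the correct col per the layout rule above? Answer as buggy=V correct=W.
buggy=0 correct=4

`(lane / 4)*2 + (i % 2)`[2,0]->0
lane 2: g=0 (2/4), t=2 (2%4)
i=0: r=0+0=0, c=2*2+0=4
col: 0 vs 4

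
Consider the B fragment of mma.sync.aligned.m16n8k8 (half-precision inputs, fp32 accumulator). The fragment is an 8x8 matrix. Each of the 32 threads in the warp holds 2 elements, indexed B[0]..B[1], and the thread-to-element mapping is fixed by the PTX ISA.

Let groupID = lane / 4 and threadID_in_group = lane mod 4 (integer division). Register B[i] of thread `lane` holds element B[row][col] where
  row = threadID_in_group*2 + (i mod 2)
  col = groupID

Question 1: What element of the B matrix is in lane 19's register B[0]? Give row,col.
lane 19: grp=4 (19/4), tig=3 (19%4)
i=0: r=3*2+0=6, c=grp=4

6,4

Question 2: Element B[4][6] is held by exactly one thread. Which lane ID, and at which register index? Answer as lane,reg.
26,0

c:6=>grp=6  r:4=>tig=2,lo=0
L=6*4+2=26  i=0=0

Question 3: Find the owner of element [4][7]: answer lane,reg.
c=7->g=7  r=4->t=2,b0=0
L=7*4+2=30  i=0=0

30,0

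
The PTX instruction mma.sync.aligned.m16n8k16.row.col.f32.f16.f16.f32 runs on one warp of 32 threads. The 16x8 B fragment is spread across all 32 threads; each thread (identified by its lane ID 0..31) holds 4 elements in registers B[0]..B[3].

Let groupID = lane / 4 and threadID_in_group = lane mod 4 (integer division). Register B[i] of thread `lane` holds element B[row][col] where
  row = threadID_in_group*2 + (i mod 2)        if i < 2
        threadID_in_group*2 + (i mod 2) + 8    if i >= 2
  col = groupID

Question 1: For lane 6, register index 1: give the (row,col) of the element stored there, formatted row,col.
5,1

lane 6->6/4=1, 6 mod 4=2
i=1  r:2·2+1+0->5  c:1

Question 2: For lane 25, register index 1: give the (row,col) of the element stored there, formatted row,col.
lane 25⇒25/4=6, 25 mod 4=1
i=1  r:2·1+1+0⇒3  c:6

3,6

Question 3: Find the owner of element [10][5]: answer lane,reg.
c=5⇒gr=5  r=10⇒Rb=1,th=1,odd=0
L=5*4+1=21  i=1*2+0=2

21,2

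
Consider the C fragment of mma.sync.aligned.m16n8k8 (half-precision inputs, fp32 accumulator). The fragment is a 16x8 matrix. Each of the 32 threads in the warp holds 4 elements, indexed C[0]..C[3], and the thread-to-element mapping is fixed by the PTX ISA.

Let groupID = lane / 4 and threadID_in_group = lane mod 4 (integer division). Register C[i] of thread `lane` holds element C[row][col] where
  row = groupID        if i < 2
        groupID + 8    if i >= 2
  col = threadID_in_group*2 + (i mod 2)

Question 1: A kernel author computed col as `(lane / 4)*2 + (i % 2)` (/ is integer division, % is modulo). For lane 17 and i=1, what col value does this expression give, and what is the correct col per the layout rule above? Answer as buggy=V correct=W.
buggy=9 correct=3

`(lane / 4)*2 + (i % 2)`[17,1]=>9
lane 17: grp=4 (17/4), tig=1 (17%4)
i=1: r=4+0=4, c=1*2+1=3
col: 9 vs 3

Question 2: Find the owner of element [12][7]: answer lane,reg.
19,3

r: 12->gid=4,r8=1  c: 7->tid=3,i&1=1
L=4*4+3=19  i=1*2+1=3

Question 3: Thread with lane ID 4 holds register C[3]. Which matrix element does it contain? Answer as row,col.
9,1

L=4->g=4>>2=1, t=4&3=0
[3]->row 1+8=9  col 0·2+1=1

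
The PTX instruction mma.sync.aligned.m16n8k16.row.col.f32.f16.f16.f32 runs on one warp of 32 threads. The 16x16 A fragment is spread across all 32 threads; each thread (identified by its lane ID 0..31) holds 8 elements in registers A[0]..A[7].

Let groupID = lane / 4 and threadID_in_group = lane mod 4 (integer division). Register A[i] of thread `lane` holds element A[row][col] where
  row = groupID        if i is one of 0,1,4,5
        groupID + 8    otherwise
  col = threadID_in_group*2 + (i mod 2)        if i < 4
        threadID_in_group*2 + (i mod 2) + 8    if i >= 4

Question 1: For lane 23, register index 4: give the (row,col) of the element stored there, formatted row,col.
5,14

23: gid=5,tid=3
[4] (5+0,3*2+0+8) = (5,14)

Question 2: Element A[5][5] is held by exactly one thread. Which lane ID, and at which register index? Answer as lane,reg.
r=5->g=5,rb=0  c=5->cb=0,t=2,b0=1
L=5*4+2=22  i=0*4+0*2+1=1

22,1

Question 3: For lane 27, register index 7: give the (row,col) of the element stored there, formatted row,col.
27: gr=6,th=3
[7] (6+8,3*2+1+8) = (14,15)

14,15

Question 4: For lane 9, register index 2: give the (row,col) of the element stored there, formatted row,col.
lane 9->9/4=2, 9 mod 4=1
i=2  r:2+8->10  c:2·1+0+0->2

10,2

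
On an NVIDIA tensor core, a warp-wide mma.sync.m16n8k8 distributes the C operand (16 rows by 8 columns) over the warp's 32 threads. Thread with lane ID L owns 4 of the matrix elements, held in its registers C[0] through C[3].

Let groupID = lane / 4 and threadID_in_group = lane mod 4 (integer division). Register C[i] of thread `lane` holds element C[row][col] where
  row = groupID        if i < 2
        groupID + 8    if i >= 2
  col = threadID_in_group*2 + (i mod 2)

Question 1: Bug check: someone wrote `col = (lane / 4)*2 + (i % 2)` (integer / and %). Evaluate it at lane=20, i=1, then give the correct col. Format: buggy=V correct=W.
`(lane / 4)*2 + (i % 2)`[20,1]⇒11
lane 20: gr=5 (20/4), th=0 (20%4)
i=1: r=5+0=5, c=0*2+1=1
col: 11 vs 1

buggy=11 correct=1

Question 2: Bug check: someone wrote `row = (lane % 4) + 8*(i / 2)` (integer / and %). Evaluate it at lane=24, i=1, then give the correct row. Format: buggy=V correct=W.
buggy=0 correct=6

`(lane % 4) + 8*(i / 2)`[24,1]=>0
L=24=>grp=24>>2=6, tig=24&3=0
[1]=>row 6+0=6  col 0·2+1=1
row: 0 vs 6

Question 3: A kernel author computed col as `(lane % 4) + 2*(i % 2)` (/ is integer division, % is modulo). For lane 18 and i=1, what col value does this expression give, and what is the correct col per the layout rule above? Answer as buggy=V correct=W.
buggy=4 correct=5

`(lane % 4) + 2*(i % 2)`[18,1]⇒4
18: gr=4,th=2
[1] (4+0,2*2+1) = (4,5)
col: 4 vs 5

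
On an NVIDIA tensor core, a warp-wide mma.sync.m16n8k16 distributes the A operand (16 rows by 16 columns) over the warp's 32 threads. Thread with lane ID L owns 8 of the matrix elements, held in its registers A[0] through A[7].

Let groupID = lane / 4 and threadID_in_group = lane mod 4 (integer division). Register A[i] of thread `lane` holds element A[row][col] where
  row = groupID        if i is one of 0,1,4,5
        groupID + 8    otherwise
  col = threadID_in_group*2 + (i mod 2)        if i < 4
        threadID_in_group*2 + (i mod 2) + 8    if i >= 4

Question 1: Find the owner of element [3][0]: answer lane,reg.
12,0

r=3->g=3,rb=0  c=0->cb=0,t=0,b0=0
L=3*4+0=12  i=0*4+0*2+0=0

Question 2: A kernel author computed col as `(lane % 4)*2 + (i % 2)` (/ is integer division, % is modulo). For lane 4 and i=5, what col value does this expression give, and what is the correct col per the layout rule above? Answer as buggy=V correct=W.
`(lane % 4)*2 + (i % 2)`[4,5]→1
lane 4→4/4=1, 4 mod 4=0
i=5  r:1+0→1  c:2·0+1+8→9
col: 1 vs 9

buggy=1 correct=9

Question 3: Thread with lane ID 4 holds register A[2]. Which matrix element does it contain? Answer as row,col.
9,0

lane 4: gr=1 (4/4), th=0 (4%4)
i=2: r=1+8=9, c=0*2+0+0=0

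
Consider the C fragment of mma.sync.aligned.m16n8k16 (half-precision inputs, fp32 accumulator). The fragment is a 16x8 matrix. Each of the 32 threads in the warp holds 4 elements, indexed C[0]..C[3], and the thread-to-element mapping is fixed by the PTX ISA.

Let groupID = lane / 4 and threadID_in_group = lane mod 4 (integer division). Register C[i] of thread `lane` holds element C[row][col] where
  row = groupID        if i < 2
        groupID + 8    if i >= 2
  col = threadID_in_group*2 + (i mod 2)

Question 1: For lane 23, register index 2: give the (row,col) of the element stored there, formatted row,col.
lane 23: g=5 (23/4), t=3 (23%4)
i=2: r=5+8=13, c=3*2+0=6

13,6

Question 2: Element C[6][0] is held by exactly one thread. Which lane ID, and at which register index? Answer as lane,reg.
24,0

r=6⇒gr=6,Rb=0  c=0⇒th=0,odd=0
L=6*4+0=24  i=0*2+0=0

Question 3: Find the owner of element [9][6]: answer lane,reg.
7,2

r=9⇒gr=1,Rb=1  c=6⇒th=3,odd=0
L=1*4+3=7  i=1*2+0=2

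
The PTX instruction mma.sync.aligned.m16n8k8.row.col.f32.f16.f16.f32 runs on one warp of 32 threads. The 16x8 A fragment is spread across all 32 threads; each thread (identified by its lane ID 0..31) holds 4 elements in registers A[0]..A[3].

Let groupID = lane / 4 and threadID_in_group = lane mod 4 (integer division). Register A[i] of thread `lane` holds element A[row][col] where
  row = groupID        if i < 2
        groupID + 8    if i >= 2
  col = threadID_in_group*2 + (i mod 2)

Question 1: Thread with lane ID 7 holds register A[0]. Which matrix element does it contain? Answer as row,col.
1,6

lane 7⇒7/4=1, 7 mod 4=3
i=0  r:1+0⇒1  c:2·3+0⇒6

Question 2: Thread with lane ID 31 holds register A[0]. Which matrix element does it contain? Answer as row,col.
7,6

31: g=7,t=3
[0] (7+0,3*2+0) = (7,6)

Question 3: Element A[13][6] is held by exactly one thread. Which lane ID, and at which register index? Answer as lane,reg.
23,2

r=13⇒gr=5,Rb=1  c=6⇒th=3,odd=0
L=5*4+3=23  i=1*2+0=2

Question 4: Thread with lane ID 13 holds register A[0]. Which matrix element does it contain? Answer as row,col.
L=13→G=13>>2=3, T=13&3=1
[0]→row 3+0=3  col 1·2+0=2

3,2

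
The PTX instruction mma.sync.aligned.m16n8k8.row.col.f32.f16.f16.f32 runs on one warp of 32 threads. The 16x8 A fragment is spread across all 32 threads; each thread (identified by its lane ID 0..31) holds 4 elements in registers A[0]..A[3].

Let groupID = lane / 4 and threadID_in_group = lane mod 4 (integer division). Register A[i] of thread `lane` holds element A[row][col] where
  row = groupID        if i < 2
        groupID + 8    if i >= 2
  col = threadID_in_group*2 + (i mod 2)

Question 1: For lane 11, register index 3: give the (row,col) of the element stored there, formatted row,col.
lane 11: grp=2 (11/4), tig=3 (11%4)
i=3: r=2+8=10, c=3*2+1=7

10,7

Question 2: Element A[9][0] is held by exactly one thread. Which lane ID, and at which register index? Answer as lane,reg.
4,2

r=9->g=1,rb=1  c=0->t=0,b0=0
L=1*4+0=4  i=1*2+0=2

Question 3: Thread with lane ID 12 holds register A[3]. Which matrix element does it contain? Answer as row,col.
L=12⇒gr=12>>2=3, th=12&3=0
[3]⇒row 3+8=11  col 0·2+1=1

11,1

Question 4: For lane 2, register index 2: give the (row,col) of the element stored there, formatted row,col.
2: grp=0,tig=2
[2] (0+8,2*2+0) = (8,4)

8,4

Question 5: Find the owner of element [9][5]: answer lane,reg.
r=9->g=1,rb=1  c=5->t=2,b0=1
L=1*4+2=6  i=1*2+1=3

6,3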